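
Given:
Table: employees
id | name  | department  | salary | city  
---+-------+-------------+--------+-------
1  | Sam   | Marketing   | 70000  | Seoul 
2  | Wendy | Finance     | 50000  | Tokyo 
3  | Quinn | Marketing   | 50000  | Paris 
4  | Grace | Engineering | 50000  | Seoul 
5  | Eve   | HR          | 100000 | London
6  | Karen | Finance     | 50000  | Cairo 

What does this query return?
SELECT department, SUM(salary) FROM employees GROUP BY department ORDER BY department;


Summing salary within each department:
  Engineering: 50000 = 50000
  Finance: 50000 + 50000 = 100000
  HR: 100000 = 100000
  Marketing: 70000 + 50000 = 120000


4 groups:
Engineering, 50000
Finance, 100000
HR, 100000
Marketing, 120000


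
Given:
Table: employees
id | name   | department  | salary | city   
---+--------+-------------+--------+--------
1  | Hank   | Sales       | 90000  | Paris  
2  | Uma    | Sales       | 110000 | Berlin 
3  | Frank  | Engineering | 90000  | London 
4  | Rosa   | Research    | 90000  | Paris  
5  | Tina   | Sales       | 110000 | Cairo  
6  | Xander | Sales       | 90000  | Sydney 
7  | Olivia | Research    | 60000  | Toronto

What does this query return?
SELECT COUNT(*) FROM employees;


COUNT(*) counts all rows

7


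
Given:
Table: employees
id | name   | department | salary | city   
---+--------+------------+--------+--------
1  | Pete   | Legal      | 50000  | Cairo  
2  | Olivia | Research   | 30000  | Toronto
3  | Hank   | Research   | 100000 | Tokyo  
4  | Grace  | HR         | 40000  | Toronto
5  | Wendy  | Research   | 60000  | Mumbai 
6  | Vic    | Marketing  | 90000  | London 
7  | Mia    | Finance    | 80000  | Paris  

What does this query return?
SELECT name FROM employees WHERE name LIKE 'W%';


LIKE 'W%' matches names starting with 'W'
Matching: 1

1 rows:
Wendy


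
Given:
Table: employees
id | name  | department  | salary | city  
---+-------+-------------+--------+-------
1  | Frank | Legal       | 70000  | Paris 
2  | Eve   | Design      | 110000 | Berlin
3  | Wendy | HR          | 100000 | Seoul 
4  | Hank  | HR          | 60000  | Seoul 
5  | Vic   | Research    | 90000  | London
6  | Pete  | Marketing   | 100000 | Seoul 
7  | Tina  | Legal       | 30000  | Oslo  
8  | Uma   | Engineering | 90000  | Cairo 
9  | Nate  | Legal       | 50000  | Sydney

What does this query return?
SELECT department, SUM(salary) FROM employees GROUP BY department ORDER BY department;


Summing salary within each department:
  Design: 110000 = 110000
  Engineering: 90000 = 90000
  HR: 100000 + 60000 = 160000
  Legal: 70000 + 30000 + 50000 = 150000
  Marketing: 100000 = 100000
  Research: 90000 = 90000


6 groups:
Design, 110000
Engineering, 90000
HR, 160000
Legal, 150000
Marketing, 100000
Research, 90000


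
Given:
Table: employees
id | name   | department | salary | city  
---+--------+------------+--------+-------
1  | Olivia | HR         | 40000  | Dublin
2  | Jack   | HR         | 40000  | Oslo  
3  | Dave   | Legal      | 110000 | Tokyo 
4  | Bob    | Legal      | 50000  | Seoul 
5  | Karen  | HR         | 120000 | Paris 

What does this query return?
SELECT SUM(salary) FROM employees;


SUM(salary) = 40000 + 40000 + 110000 + 50000 + 120000 = 360000

360000


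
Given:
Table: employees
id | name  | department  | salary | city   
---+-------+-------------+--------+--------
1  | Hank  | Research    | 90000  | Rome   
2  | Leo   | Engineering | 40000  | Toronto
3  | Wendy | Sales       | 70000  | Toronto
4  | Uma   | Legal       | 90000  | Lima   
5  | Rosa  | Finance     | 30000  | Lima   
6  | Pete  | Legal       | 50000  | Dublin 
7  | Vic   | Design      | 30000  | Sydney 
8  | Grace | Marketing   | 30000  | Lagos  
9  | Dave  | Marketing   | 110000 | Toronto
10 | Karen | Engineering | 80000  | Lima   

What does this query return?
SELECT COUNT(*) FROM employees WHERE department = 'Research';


Counting rows where department = 'Research'
  Hank -> MATCH


1


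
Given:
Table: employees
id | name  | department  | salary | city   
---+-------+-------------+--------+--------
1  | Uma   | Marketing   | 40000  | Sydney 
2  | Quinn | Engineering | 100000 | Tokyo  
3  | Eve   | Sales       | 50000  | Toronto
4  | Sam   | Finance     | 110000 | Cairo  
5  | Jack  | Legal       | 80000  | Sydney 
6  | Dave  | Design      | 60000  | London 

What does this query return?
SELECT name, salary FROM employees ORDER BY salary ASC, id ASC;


Sorting by salary ASC, then id ASC for ties

6 rows:
Uma, 40000
Eve, 50000
Dave, 60000
Jack, 80000
Quinn, 100000
Sam, 110000


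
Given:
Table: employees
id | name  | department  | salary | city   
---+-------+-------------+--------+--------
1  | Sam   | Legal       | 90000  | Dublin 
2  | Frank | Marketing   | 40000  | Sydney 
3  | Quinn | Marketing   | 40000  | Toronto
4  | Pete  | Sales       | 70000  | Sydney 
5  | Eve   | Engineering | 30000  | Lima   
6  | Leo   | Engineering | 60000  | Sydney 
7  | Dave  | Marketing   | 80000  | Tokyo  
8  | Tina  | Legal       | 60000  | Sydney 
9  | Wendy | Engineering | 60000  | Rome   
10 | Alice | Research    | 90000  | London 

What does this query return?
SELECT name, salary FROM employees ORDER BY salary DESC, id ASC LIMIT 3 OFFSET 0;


Sort by salary DESC (id ASC tiebreak), then skip 0 and take 3
Rows 1 through 3

3 rows:
Sam, 90000
Alice, 90000
Dave, 80000


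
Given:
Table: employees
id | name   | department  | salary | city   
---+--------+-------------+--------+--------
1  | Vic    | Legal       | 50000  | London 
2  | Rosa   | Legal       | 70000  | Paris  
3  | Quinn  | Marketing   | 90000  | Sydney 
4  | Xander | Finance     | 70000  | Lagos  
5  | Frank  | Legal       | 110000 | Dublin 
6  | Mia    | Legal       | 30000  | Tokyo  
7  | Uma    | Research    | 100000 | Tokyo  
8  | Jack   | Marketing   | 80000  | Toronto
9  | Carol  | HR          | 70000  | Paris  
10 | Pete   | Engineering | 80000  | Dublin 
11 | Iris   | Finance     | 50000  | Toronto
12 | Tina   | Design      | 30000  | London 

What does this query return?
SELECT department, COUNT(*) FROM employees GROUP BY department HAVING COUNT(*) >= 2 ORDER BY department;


Groups with count >= 2:
  Finance: 2 -> PASS
  Legal: 4 -> PASS
  Marketing: 2 -> PASS
  Design: 1 -> filtered out
  Engineering: 1 -> filtered out
  HR: 1 -> filtered out
  Research: 1 -> filtered out


3 groups:
Finance, 2
Legal, 4
Marketing, 2


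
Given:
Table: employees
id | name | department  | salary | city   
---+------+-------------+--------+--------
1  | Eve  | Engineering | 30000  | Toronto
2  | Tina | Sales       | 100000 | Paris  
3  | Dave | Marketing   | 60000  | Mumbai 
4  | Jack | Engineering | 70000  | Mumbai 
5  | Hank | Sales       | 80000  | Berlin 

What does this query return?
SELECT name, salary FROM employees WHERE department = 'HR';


Filtering: department = 'HR'
Matching rows: 0

Empty result set (0 rows)


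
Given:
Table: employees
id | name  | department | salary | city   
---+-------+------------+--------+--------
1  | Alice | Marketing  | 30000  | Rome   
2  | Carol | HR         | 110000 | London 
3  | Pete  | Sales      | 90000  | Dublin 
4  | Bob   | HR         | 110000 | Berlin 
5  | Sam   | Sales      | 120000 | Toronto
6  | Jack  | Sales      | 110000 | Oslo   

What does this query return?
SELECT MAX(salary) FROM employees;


Salaries: 30000, 110000, 90000, 110000, 120000, 110000
MAX = 120000

120000


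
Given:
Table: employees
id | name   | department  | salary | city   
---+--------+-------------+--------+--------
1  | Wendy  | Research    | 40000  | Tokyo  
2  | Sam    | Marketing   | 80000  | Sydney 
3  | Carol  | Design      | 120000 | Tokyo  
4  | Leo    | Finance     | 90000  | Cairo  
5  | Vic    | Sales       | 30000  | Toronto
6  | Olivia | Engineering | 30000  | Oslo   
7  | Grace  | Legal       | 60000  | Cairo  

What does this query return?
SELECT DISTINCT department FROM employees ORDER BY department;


All 'department' values (row order): Research, Marketing, Design, Finance, Sales, Engineering, Legal
Removing duplicates leaves 7 unique value(s).

7 values:
Design
Engineering
Finance
Legal
Marketing
Research
Sales


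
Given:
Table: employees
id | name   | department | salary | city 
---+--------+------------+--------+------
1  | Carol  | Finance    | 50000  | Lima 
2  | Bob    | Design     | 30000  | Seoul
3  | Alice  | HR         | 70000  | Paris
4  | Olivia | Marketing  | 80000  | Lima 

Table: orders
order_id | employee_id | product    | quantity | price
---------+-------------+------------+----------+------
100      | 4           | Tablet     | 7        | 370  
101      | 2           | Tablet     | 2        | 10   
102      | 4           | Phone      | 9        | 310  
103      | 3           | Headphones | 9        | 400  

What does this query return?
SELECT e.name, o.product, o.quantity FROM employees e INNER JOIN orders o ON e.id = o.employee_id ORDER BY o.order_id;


Joining employees.id = orders.employee_id:
  employee Olivia (id=4) -> order Tablet
  employee Bob (id=2) -> order Tablet
  employee Olivia (id=4) -> order Phone
  employee Alice (id=3) -> order Headphones


4 rows:
Olivia, Tablet, 7
Bob, Tablet, 2
Olivia, Phone, 9
Alice, Headphones, 9


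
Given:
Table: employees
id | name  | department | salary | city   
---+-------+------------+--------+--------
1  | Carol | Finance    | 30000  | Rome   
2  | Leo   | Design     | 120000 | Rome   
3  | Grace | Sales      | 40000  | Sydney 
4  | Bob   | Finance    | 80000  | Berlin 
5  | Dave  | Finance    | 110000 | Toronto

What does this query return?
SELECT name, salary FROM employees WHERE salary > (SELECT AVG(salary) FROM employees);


Subquery: AVG(salary) = 76000.0
Filtering: salary > 76000.0
  Leo (120000) -> MATCH
  Bob (80000) -> MATCH
  Dave (110000) -> MATCH


3 rows:
Leo, 120000
Bob, 80000
Dave, 110000


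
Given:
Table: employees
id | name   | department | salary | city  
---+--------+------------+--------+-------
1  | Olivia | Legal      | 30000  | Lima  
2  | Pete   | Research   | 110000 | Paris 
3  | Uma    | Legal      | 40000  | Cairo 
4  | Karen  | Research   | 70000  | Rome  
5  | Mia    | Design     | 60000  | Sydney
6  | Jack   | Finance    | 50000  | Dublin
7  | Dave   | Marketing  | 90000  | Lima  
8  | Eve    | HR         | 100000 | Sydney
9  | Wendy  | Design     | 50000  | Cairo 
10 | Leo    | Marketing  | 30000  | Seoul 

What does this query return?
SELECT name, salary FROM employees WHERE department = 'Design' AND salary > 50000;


Filtering: department = 'Design' AND salary > 50000
Matching: 1 rows

1 rows:
Mia, 60000


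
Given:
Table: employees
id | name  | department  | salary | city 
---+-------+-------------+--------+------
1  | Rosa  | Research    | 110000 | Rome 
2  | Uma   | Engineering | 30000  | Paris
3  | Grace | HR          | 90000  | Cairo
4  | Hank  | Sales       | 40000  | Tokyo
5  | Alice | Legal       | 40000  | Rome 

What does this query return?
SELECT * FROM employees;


SELECT * returns all 5 rows with all columns

5 rows:
1, Rosa, Research, 110000, Rome
2, Uma, Engineering, 30000, Paris
3, Grace, HR, 90000, Cairo
4, Hank, Sales, 40000, Tokyo
5, Alice, Legal, 40000, Rome


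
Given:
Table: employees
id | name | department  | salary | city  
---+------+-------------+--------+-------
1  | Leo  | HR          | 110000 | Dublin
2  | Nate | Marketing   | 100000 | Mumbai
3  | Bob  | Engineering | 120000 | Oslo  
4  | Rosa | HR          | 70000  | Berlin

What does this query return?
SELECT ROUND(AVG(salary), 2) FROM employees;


SUM(salary) = 400000
COUNT = 4
ROUND(AVG, 2) = ROUND(400000 / 4, 2) = 100000.0

100000.0


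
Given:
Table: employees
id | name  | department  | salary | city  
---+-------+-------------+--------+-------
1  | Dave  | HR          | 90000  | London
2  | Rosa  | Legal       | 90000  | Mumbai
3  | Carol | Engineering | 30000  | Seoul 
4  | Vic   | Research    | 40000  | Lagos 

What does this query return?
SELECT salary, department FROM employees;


Projecting columns: salary, department

4 rows:
90000, HR
90000, Legal
30000, Engineering
40000, Research


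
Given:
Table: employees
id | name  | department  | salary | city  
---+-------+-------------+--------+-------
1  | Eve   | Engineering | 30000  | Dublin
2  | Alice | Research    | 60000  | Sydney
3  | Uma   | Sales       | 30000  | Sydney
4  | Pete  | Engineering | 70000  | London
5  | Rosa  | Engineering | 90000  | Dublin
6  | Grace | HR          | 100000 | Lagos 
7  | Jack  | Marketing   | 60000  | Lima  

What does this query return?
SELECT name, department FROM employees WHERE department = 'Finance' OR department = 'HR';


Filtering: department = 'Finance' OR 'HR'
Matching: 1 rows

1 rows:
Grace, HR


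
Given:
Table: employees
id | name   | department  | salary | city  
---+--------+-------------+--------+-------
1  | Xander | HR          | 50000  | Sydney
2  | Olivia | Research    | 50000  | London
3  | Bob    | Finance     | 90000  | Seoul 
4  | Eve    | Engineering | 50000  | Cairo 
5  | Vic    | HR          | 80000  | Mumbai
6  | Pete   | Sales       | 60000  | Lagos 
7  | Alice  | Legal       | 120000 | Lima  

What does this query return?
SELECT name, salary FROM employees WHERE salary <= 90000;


Filtering: salary <= 90000
Matching: 6 rows

6 rows:
Xander, 50000
Olivia, 50000
Bob, 90000
Eve, 50000
Vic, 80000
Pete, 60000


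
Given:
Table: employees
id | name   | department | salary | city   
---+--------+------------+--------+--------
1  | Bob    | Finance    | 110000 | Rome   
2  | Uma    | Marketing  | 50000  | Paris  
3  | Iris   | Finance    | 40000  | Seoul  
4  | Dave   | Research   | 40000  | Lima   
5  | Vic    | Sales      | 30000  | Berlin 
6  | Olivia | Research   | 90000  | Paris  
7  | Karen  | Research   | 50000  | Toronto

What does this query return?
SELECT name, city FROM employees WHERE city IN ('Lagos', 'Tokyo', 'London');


Filtering: city IN ('Lagos', 'Tokyo', 'London')
Matching: 0 rows

Empty result set (0 rows)


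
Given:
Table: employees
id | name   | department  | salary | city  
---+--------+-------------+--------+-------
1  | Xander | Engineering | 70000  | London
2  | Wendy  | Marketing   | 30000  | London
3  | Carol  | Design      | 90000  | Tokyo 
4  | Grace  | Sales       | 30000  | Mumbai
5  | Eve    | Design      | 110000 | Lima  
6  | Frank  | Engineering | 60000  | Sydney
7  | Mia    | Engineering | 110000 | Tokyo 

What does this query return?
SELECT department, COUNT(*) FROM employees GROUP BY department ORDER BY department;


Assigning each row to its department group:
  Xander -> Engineering
  Wendy -> Marketing
  Carol -> Design
  Grace -> Sales
  Eve -> Design
  Frank -> Engineering
  Mia -> Engineering


4 groups:
Design, 2
Engineering, 3
Marketing, 1
Sales, 1


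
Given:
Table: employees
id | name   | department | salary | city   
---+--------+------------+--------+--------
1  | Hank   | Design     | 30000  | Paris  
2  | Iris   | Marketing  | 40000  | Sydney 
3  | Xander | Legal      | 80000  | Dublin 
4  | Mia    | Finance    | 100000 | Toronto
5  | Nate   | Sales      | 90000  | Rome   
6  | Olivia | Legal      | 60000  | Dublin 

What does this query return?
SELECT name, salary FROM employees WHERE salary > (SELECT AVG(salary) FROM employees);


Subquery: AVG(salary) = 66666.67
Filtering: salary > 66666.67
  Xander (80000) -> MATCH
  Mia (100000) -> MATCH
  Nate (90000) -> MATCH


3 rows:
Xander, 80000
Mia, 100000
Nate, 90000


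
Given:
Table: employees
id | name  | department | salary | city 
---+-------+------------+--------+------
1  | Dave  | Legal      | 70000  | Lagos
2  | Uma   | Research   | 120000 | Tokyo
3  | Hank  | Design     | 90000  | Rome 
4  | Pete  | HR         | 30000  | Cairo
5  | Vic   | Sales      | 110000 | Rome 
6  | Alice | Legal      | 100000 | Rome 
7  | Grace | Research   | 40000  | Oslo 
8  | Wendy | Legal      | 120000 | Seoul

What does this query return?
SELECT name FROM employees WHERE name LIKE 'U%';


LIKE 'U%' matches names starting with 'U'
Matching: 1

1 rows:
Uma


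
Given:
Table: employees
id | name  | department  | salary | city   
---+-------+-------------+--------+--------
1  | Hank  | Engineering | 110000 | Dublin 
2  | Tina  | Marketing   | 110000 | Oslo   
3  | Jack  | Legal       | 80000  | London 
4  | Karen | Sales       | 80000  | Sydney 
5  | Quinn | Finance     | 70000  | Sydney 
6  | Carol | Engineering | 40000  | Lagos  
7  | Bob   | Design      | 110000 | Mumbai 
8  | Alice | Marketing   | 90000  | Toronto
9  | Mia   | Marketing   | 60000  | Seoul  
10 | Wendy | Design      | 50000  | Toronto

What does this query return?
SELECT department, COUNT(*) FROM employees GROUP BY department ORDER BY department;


Assigning each row to its department group:
  Hank -> Engineering
  Tina -> Marketing
  Jack -> Legal
  Karen -> Sales
  Quinn -> Finance
  Carol -> Engineering
  Bob -> Design
  Alice -> Marketing
  Mia -> Marketing
  Wendy -> Design


6 groups:
Design, 2
Engineering, 2
Finance, 1
Legal, 1
Marketing, 3
Sales, 1


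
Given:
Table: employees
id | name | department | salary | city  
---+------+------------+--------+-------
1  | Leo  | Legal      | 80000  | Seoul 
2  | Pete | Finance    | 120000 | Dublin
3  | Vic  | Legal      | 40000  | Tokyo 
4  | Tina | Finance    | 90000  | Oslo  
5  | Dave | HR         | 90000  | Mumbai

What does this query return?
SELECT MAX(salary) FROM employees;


Salaries: 80000, 120000, 40000, 90000, 90000
MAX = 120000

120000


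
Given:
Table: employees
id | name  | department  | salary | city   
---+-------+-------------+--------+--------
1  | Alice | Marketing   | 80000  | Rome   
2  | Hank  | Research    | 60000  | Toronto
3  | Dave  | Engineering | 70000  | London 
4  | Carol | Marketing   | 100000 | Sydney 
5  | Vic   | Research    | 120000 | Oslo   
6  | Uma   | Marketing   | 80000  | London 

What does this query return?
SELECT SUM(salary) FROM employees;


SUM(salary) = 80000 + 60000 + 70000 + 100000 + 120000 + 80000 = 510000

510000


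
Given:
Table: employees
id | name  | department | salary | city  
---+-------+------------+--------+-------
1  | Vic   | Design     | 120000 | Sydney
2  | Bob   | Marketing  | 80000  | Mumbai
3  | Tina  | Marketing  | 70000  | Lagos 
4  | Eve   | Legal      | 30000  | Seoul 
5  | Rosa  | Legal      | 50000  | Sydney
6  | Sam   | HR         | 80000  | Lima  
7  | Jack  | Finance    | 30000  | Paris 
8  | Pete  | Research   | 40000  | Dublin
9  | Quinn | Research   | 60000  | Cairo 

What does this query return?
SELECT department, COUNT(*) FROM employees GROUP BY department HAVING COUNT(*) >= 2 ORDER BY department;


Groups with count >= 2:
  Legal: 2 -> PASS
  Marketing: 2 -> PASS
  Research: 2 -> PASS
  Design: 1 -> filtered out
  Finance: 1 -> filtered out
  HR: 1 -> filtered out


3 groups:
Legal, 2
Marketing, 2
Research, 2


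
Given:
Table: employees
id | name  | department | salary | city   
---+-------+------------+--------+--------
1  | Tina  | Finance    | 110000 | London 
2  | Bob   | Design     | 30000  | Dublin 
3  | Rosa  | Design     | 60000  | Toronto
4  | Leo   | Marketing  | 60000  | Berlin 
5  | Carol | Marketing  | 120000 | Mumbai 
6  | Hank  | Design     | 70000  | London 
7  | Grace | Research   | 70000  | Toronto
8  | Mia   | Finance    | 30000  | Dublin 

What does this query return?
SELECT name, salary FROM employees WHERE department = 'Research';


Filtering: department = 'Research'
Matching rows: 1

1 rows:
Grace, 70000


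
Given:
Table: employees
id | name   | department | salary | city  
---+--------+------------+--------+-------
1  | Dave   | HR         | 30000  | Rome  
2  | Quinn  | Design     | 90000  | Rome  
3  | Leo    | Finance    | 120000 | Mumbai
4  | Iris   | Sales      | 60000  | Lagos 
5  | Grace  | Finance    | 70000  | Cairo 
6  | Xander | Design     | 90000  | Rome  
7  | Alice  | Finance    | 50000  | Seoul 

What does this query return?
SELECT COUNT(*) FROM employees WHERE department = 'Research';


Counting rows where department = 'Research'


0


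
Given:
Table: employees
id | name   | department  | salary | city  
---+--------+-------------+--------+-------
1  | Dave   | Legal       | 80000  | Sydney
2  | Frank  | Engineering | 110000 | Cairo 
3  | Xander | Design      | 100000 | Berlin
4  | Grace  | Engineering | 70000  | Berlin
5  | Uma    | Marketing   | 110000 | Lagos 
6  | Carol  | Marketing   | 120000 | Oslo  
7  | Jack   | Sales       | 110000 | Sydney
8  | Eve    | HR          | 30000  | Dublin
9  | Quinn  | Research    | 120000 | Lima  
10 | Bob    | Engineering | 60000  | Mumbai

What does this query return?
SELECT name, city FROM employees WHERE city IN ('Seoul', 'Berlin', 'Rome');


Filtering: city IN ('Seoul', 'Berlin', 'Rome')
Matching: 2 rows

2 rows:
Xander, Berlin
Grace, Berlin


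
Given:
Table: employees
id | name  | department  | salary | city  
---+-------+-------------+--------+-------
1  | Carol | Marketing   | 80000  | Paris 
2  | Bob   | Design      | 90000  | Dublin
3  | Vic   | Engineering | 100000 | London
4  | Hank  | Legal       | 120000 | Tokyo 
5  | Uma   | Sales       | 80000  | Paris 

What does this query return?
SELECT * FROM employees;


SELECT * returns all 5 rows with all columns

5 rows:
1, Carol, Marketing, 80000, Paris
2, Bob, Design, 90000, Dublin
3, Vic, Engineering, 100000, London
4, Hank, Legal, 120000, Tokyo
5, Uma, Sales, 80000, Paris


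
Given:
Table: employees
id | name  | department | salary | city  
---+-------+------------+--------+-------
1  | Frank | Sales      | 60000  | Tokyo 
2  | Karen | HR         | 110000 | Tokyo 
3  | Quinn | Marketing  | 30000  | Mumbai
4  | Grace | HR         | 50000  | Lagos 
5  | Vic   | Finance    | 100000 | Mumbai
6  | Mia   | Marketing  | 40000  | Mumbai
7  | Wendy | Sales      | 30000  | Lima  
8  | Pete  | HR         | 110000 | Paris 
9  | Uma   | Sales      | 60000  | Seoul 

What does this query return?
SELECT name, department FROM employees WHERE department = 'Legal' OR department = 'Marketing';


Filtering: department = 'Legal' OR 'Marketing'
Matching: 2 rows

2 rows:
Quinn, Marketing
Mia, Marketing


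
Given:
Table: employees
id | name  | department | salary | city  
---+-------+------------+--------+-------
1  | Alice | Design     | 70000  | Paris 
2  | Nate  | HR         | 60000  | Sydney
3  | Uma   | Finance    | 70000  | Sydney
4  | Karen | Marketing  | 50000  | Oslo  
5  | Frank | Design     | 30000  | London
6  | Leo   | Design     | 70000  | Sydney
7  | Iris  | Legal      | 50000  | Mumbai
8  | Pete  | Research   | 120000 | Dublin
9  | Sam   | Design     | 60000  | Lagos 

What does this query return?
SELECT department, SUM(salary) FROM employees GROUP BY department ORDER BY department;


Summing salary within each department:
  Design: 70000 + 30000 + 70000 + 60000 = 230000
  Finance: 70000 = 70000
  HR: 60000 = 60000
  Legal: 50000 = 50000
  Marketing: 50000 = 50000
  Research: 120000 = 120000


6 groups:
Design, 230000
Finance, 70000
HR, 60000
Legal, 50000
Marketing, 50000
Research, 120000


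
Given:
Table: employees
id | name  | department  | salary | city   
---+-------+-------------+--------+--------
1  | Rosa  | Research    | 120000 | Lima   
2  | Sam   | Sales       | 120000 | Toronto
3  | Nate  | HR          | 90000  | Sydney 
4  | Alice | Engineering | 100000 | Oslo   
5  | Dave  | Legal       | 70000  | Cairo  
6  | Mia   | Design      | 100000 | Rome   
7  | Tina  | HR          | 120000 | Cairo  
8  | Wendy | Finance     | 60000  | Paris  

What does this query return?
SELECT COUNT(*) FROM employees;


COUNT(*) counts all rows

8


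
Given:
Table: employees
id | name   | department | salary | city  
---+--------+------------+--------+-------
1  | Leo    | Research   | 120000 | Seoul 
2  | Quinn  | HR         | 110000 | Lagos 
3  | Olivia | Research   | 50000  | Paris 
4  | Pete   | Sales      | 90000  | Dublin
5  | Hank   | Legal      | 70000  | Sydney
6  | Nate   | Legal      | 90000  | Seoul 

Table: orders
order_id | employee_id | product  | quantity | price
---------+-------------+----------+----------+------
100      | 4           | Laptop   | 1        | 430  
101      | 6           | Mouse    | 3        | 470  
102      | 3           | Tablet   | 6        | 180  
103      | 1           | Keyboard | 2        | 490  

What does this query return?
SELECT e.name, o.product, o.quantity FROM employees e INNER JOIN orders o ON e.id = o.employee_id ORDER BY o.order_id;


Joining employees.id = orders.employee_id:
  employee Pete (id=4) -> order Laptop
  employee Nate (id=6) -> order Mouse
  employee Olivia (id=3) -> order Tablet
  employee Leo (id=1) -> order Keyboard


4 rows:
Pete, Laptop, 1
Nate, Mouse, 3
Olivia, Tablet, 6
Leo, Keyboard, 2


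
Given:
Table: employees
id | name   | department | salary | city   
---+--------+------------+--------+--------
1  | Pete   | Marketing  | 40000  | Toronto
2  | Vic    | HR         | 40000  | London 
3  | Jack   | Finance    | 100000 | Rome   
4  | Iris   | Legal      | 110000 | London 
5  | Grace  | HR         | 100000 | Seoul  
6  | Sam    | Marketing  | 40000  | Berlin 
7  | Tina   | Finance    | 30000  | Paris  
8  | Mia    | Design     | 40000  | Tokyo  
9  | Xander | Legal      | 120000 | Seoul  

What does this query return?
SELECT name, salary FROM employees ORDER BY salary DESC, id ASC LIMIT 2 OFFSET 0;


Sort by salary DESC (id ASC tiebreak), then skip 0 and take 2
Rows 1 through 2

2 rows:
Xander, 120000
Iris, 110000


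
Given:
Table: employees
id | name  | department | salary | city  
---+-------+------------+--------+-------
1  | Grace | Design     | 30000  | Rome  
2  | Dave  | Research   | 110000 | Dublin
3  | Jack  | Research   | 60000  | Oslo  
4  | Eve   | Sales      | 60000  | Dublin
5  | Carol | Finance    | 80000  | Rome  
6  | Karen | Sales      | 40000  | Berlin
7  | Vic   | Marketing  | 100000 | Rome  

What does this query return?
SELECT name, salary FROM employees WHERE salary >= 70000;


Filtering: salary >= 70000
Matching: 3 rows

3 rows:
Dave, 110000
Carol, 80000
Vic, 100000


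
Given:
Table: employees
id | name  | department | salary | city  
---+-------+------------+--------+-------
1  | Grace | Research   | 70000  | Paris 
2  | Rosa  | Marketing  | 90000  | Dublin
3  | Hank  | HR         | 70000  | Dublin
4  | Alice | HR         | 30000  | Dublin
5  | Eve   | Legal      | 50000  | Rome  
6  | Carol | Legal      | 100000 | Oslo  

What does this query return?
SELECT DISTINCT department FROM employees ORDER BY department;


All 'department' values (row order): Research, Marketing, HR, HR, Legal, Legal
Removing duplicates leaves 4 unique value(s).

4 values:
HR
Legal
Marketing
Research


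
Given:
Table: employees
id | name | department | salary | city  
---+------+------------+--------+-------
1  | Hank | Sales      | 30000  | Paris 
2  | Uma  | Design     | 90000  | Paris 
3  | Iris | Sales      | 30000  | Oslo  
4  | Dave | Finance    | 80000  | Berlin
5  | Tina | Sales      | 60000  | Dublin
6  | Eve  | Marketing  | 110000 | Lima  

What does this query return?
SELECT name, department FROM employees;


Projecting columns: name, department

6 rows:
Hank, Sales
Uma, Design
Iris, Sales
Dave, Finance
Tina, Sales
Eve, Marketing


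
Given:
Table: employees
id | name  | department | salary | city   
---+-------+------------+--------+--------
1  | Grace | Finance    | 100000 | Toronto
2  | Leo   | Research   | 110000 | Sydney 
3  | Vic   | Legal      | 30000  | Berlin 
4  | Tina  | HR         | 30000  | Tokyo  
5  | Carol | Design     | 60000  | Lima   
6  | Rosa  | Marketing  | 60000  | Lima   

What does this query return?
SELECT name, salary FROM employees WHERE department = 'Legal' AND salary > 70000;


Filtering: department = 'Legal' AND salary > 70000
Matching: 0 rows

Empty result set (0 rows)


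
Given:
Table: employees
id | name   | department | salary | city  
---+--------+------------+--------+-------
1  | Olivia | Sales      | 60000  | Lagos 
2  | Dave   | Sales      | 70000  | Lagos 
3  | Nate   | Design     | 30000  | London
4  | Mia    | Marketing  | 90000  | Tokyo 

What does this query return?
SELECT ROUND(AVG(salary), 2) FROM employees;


SUM(salary) = 250000
COUNT = 4
ROUND(AVG, 2) = ROUND(250000 / 4, 2) = 62500.0

62500.0


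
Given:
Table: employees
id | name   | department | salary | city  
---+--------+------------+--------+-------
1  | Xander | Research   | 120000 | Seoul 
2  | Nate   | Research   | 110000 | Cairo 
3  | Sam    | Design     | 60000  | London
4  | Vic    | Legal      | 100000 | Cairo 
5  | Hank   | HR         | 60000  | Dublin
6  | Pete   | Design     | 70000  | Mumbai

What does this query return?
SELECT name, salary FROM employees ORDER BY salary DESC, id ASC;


Sorting by salary DESC, then id ASC for ties

6 rows:
Xander, 120000
Nate, 110000
Vic, 100000
Pete, 70000
Sam, 60000
Hank, 60000


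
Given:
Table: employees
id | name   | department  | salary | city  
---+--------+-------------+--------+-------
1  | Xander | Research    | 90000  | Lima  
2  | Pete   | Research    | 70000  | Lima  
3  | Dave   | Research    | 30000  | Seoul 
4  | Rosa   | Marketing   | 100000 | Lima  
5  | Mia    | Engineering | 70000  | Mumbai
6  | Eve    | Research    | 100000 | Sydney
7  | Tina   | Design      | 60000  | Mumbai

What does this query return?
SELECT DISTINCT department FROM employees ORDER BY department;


All 'department' values (row order): Research, Research, Research, Marketing, Engineering, Research, Design
Removing duplicates leaves 4 unique value(s).

4 values:
Design
Engineering
Marketing
Research


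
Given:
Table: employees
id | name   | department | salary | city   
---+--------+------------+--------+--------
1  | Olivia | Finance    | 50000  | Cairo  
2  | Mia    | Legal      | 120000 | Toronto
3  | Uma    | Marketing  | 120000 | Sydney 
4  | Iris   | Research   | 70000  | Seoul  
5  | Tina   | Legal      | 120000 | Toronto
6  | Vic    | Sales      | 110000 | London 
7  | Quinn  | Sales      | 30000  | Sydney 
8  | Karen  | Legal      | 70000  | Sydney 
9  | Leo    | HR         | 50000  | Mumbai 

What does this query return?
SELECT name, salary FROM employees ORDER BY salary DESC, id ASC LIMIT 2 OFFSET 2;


Sort by salary DESC (id ASC tiebreak), then skip 2 and take 2
Rows 3 through 4

2 rows:
Tina, 120000
Vic, 110000


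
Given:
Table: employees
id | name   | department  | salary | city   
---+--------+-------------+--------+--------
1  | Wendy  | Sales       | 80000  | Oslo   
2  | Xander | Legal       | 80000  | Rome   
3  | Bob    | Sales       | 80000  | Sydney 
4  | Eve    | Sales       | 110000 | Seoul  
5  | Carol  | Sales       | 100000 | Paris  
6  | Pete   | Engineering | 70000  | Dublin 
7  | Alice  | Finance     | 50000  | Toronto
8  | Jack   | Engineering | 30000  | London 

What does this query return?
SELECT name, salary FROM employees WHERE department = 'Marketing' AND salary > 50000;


Filtering: department = 'Marketing' AND salary > 50000
Matching: 0 rows

Empty result set (0 rows)


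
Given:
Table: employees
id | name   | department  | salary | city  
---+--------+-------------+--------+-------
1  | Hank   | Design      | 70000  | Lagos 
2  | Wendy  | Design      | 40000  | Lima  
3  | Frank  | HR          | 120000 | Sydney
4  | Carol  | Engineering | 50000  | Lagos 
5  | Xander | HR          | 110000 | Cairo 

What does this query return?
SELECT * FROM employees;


SELECT * returns all 5 rows with all columns

5 rows:
1, Hank, Design, 70000, Lagos
2, Wendy, Design, 40000, Lima
3, Frank, HR, 120000, Sydney
4, Carol, Engineering, 50000, Lagos
5, Xander, HR, 110000, Cairo


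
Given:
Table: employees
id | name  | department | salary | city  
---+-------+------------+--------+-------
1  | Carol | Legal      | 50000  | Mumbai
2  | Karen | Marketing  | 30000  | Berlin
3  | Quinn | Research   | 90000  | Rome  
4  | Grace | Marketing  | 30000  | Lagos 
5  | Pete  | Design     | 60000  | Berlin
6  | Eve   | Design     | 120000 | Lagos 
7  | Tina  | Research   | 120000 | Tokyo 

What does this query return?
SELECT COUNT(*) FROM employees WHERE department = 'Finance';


Counting rows where department = 'Finance'


0


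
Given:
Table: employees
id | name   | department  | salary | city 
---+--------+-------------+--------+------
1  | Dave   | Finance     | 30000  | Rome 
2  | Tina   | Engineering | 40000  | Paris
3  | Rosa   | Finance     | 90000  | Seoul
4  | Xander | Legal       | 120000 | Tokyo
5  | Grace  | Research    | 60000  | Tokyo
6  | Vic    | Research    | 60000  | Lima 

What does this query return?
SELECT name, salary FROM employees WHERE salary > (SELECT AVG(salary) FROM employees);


Subquery: AVG(salary) = 66666.67
Filtering: salary > 66666.67
  Rosa (90000) -> MATCH
  Xander (120000) -> MATCH


2 rows:
Rosa, 90000
Xander, 120000


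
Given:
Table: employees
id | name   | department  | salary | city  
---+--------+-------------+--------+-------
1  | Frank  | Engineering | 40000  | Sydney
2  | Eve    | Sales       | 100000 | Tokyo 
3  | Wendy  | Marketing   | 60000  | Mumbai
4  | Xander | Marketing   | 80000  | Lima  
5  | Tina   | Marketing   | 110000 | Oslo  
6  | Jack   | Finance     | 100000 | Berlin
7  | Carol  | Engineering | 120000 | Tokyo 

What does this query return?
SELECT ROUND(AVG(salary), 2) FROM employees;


SUM(salary) = 610000
COUNT = 7
ROUND(AVG, 2) = ROUND(610000 / 7, 2) = 87142.86

87142.86


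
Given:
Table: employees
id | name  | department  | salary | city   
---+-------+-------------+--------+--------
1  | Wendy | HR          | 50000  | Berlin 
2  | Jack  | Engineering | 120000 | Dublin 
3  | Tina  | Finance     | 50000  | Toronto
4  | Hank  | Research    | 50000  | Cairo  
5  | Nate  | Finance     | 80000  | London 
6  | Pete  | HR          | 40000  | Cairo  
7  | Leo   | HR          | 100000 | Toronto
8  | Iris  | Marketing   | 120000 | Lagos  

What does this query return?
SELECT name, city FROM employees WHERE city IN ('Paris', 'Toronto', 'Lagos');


Filtering: city IN ('Paris', 'Toronto', 'Lagos')
Matching: 3 rows

3 rows:
Tina, Toronto
Leo, Toronto
Iris, Lagos


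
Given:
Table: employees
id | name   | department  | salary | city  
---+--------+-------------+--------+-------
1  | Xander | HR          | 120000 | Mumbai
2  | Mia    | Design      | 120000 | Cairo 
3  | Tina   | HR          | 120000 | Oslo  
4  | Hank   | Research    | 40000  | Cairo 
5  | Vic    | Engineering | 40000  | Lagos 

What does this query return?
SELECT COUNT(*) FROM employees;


COUNT(*) counts all rows

5


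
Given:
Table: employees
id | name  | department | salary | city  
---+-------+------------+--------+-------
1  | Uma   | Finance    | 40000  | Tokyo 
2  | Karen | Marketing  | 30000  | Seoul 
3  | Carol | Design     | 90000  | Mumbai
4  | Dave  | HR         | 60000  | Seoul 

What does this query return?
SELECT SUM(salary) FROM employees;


SUM(salary) = 40000 + 30000 + 90000 + 60000 = 220000

220000


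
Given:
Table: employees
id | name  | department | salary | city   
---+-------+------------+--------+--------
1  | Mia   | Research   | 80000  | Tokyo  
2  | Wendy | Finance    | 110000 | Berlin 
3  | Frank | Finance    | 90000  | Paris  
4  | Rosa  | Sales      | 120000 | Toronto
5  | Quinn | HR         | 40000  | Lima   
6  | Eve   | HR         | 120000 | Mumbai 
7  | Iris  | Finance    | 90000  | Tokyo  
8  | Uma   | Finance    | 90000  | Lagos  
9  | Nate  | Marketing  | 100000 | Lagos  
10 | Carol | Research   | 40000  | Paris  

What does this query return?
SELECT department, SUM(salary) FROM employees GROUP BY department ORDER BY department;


Summing salary within each department:
  Finance: 110000 + 90000 + 90000 + 90000 = 380000
  HR: 40000 + 120000 = 160000
  Marketing: 100000 = 100000
  Research: 80000 + 40000 = 120000
  Sales: 120000 = 120000


5 groups:
Finance, 380000
HR, 160000
Marketing, 100000
Research, 120000
Sales, 120000


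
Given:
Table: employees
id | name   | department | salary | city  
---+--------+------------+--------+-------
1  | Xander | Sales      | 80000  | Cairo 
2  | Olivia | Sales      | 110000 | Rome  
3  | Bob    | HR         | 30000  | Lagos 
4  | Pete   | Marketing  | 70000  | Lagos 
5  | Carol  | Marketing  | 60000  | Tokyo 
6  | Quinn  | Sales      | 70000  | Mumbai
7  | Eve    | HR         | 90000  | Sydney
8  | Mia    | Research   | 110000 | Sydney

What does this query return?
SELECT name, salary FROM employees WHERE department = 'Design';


Filtering: department = 'Design'
Matching rows: 0

Empty result set (0 rows)


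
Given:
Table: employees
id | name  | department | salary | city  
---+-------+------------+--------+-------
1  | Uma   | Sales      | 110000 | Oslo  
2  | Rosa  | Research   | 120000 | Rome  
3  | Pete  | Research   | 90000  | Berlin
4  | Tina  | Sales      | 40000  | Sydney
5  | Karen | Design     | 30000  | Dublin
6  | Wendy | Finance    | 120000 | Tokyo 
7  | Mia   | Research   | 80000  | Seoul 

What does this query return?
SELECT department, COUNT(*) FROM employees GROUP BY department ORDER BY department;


Assigning each row to its department group:
  Uma -> Sales
  Rosa -> Research
  Pete -> Research
  Tina -> Sales
  Karen -> Design
  Wendy -> Finance
  Mia -> Research


4 groups:
Design, 1
Finance, 1
Research, 3
Sales, 2


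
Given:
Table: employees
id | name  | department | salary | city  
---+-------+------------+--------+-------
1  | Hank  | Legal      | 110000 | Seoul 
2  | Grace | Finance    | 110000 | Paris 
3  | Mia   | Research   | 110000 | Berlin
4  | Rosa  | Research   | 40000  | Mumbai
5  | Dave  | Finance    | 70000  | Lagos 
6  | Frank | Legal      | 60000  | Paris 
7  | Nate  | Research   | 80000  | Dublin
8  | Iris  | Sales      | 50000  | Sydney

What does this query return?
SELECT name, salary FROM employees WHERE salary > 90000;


Filtering: salary > 90000
Matching: 3 rows

3 rows:
Hank, 110000
Grace, 110000
Mia, 110000


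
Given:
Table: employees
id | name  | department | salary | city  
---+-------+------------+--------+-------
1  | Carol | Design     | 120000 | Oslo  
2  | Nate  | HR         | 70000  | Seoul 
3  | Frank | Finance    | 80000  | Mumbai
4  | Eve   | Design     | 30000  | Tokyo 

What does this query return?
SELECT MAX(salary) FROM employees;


Salaries: 120000, 70000, 80000, 30000
MAX = 120000

120000


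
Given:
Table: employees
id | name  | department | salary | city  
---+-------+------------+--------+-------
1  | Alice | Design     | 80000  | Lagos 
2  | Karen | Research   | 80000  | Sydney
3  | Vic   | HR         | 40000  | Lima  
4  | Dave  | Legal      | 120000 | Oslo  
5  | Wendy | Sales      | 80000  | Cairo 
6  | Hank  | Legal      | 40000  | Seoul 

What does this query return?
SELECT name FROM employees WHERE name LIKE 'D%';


LIKE 'D%' matches names starting with 'D'
Matching: 1

1 rows:
Dave


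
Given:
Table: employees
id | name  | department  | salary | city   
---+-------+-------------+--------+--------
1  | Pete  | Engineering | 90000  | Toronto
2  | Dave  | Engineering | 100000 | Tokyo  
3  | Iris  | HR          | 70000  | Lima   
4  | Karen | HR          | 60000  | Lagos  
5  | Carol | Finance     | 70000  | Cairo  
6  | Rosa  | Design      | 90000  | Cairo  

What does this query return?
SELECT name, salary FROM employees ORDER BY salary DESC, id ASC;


Sorting by salary DESC, then id ASC for ties

6 rows:
Dave, 100000
Pete, 90000
Rosa, 90000
Iris, 70000
Carol, 70000
Karen, 60000


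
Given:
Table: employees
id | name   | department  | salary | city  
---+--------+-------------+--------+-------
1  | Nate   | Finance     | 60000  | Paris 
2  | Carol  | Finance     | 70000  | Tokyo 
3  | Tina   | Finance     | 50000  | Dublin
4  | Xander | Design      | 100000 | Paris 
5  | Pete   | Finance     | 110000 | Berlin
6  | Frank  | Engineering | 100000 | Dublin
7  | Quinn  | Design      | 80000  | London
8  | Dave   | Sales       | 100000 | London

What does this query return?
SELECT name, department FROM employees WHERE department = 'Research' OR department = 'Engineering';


Filtering: department = 'Research' OR 'Engineering'
Matching: 1 rows

1 rows:
Frank, Engineering


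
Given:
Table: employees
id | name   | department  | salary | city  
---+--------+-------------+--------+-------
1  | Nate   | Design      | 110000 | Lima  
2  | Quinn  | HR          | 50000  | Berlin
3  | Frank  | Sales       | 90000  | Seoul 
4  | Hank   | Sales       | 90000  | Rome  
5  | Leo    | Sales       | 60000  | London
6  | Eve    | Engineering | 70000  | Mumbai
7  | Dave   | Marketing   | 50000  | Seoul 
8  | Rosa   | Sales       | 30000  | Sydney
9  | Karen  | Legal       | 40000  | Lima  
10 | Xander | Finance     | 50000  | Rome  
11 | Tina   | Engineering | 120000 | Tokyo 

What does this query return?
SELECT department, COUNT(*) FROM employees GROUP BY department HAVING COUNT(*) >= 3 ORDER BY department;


Groups with count >= 3:
  Sales: 4 -> PASS
  Design: 1 -> filtered out
  Engineering: 2 -> filtered out
  Finance: 1 -> filtered out
  HR: 1 -> filtered out
  Legal: 1 -> filtered out
  Marketing: 1 -> filtered out


1 groups:
Sales, 4
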